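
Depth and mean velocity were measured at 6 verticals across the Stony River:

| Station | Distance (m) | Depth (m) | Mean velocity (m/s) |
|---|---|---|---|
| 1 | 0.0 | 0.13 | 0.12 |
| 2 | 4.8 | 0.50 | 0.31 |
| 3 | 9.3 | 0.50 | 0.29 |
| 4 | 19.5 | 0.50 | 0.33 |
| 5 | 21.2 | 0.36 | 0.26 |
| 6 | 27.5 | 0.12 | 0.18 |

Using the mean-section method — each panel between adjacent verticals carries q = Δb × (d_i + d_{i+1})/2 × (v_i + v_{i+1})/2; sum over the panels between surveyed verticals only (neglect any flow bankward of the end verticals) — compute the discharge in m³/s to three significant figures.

Panel 1-2: Δb = 4.8 m, d̄ = (0.13+0.50)/2 = 0.315, v̄ = (0.12+0.31)/2 = 0.215 → q = 4.8×0.315×0.215 = 0.3251 m³/s
Panel 2-3: Δb = 4.5 m, d̄ = (0.50+0.50)/2 = 0.5, v̄ = (0.31+0.29)/2 = 0.3 → q = 4.5×0.5×0.3 = 0.6750 m³/s
Panel 3-4: Δb = 10.2 m, d̄ = (0.50+0.50)/2 = 0.5, v̄ = (0.29+0.33)/2 = 0.31 → q = 10.2×0.5×0.31 = 1.581 m³/s
Panel 4-5: Δb = 1.7 m, d̄ = (0.50+0.36)/2 = 0.43, v̄ = (0.33+0.26)/2 = 0.295 → q = 1.7×0.43×0.295 = 0.2156 m³/s
Panel 5-6: Δb = 6.3 m, d̄ = (0.36+0.12)/2 = 0.24, v̄ = (0.26+0.18)/2 = 0.22 → q = 6.3×0.24×0.22 = 0.3326 m³/s
Q = Σ q = 3.129 m³/s

3.13 m³/s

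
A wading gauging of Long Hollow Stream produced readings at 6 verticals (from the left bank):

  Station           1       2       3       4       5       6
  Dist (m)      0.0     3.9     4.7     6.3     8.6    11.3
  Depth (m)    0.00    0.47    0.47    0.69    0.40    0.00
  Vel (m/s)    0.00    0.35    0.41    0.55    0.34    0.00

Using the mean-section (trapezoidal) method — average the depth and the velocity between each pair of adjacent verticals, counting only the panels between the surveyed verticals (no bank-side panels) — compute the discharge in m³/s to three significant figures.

Panel 1-2: Δb = 3.9 m, d̄ = (0.00+0.47)/2 = 0.235, v̄ = (0.00+0.35)/2 = 0.175 → q = 3.9×0.235×0.175 = 0.1604 m³/s
Panel 2-3: Δb = 0.8 m, d̄ = (0.47+0.47)/2 = 0.47, v̄ = (0.35+0.41)/2 = 0.38 → q = 0.8×0.47×0.38 = 0.1429 m³/s
Panel 3-4: Δb = 1.6 m, d̄ = (0.47+0.69)/2 = 0.58, v̄ = (0.41+0.55)/2 = 0.48 → q = 1.6×0.58×0.48 = 0.4454 m³/s
Panel 4-5: Δb = 2.3 m, d̄ = (0.69+0.40)/2 = 0.545, v̄ = (0.55+0.34)/2 = 0.445 → q = 2.3×0.545×0.445 = 0.5578 m³/s
Panel 5-6: Δb = 2.7 m, d̄ = (0.40+0.00)/2 = 0.2, v̄ = (0.34+0.00)/2 = 0.17 → q = 2.7×0.2×0.17 = 0.09180 m³/s
Q = Σ q = 1.398 m³/s

1.40 m³/s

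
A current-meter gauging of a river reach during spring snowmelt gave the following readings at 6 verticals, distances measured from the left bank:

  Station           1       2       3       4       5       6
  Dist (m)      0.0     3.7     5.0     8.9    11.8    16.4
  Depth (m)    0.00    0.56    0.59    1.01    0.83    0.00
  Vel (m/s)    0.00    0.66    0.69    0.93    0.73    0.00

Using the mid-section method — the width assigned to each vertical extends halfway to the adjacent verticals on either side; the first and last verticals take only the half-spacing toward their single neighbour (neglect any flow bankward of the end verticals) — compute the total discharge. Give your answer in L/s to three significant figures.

7450 L/s

w_2 = (5.0 − 0.0)/2 = 2.5 m; q_2 = 0.66 × 0.56 × 2.5 = 0.9240 m³/s
w_3 = (8.9 − 3.7)/2 = 2.6 m; q_3 = 0.69 × 0.59 × 2.6 = 1.058 m³/s
w_4 = (11.8 − 5.0)/2 = 3.4 m; q_4 = 0.93 × 1.01 × 3.4 = 3.194 m³/s
w_5 = (16.4 − 8.9)/2 = 3.75 m; q_5 = 0.73 × 0.83 × 3.75 = 2.272 m³/s
Stations 1, 6 contribute zero (depth or velocity is 0).
Q = Σ qᵢ = 7.448 m³/s
= 7.448 × 1000 = 7448 L/s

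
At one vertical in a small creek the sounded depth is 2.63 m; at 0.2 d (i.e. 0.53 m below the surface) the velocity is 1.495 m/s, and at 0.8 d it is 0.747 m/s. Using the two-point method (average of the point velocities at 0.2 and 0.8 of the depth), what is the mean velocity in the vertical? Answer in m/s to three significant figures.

1.12 m/s

v̄ = (1.495 + 0.747) / 2 = 1.121 m/s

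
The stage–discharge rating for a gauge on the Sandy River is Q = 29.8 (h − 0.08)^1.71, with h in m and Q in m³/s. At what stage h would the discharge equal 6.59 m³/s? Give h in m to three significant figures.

0.494 m

h − h₀ = (Q/C)^(1/b) = (6.59/29.8)^(1/1.71) = 0.4138 m
h = 0.08 + 0.4138 = 0.4938 m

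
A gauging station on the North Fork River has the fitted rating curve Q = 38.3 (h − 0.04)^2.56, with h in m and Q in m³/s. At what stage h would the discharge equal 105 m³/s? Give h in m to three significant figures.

h − h₀ = (Q/C)^(1/b) = (105/38.3)^(1/2.56) = 1.483 m
h = 0.04 + 1.483 = 1.523 m

1.52 m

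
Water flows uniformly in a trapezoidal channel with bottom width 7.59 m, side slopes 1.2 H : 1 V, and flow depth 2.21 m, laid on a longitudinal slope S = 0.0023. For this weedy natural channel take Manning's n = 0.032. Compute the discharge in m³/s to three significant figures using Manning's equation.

A = (b + z·y)·y = (7.59 + 1.2×2.21)×2.21 = 22.63 m²
P = b + 2y√(1+z²) = 7.59 + 2×2.21×√(1+1.2²) = 14.49 m
R = A/P = 22.63/14.49 = 1.562 m
Q = (1/n)·A·R^(2/3)·S^(1/2) = (1/0.032) × 22.63 × 1.562^(2/3) × 0.0023^(1/2) = 45.66 m³/s

45.7 m³/s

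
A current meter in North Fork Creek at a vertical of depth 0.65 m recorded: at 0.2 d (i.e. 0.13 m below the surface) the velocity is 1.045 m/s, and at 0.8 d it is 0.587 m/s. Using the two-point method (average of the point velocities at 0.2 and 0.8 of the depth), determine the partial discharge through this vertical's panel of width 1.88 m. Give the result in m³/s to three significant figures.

0.997 m³/s

v̄ = (1.045 + 0.587) / 2 = 0.8160 m/s
q = v̄ × d × w = 0.8160 × 0.65 × 1.88 = 0.9972 m³/s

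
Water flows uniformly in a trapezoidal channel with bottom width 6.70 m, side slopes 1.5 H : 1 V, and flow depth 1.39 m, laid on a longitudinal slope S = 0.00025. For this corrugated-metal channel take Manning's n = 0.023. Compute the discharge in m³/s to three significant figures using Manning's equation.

A = (b + z·y)·y = (6.70 + 1.5×1.39)×1.39 = 12.21 m²
P = b + 2y√(1+z²) = 6.70 + 2×1.39×√(1+1.5²) = 11.71 m
R = A/P = 12.21/11.71 = 1.043 m
Q = (1/n)·A·R^(2/3)·S^(1/2) = (1/0.023) × 12.21 × 1.043^(2/3) × 0.00025^(1/2) = 8.632 m³/s

8.63 m³/s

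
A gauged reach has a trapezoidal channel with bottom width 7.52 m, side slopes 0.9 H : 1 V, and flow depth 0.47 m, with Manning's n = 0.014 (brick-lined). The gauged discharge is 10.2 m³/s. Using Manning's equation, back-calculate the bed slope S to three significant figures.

0.00458

A = (b + z·y)·y = (7.52 + 0.9×0.47)×0.47 = 3.733 m²
P = b + 2y√(1+z²) = 7.52 + 2×0.47×√(1+0.9²) = 8.785 m
R = A/P = 3.733/8.785 = 0.4250 m
S = (Q·n / (1·A·R^(2/3)))² = (10.2×0.014 / (1×3.733×0.5652))² = 0.004579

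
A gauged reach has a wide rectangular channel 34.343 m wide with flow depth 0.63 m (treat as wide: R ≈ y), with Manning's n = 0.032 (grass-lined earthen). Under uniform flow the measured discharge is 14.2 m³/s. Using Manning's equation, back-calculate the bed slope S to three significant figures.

A = b·y = 34.343 × 0.63 = 21.64 m²
Wide channel: R ≈ y = 0.63 m
S = (Q·n / (1·A·R^(2/3)))² = (14.2×0.032 / (1×21.64×0.7349))² = 0.0008167

0.000817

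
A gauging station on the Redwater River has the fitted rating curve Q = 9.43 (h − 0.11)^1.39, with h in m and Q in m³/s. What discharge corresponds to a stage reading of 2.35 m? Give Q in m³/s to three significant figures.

Q = 9.43 × (2.35 − 0.11)^1.39 = 9.43 × 2.24^1.39 = 28.93 m³/s

28.9 m³/s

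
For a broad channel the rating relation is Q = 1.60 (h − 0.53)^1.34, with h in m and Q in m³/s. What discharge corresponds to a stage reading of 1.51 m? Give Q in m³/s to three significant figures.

Q = 1.60 × (1.51 − 0.53)^1.34 = 1.60 × 0.98^1.34 = 1.557 m³/s

1.56 m³/s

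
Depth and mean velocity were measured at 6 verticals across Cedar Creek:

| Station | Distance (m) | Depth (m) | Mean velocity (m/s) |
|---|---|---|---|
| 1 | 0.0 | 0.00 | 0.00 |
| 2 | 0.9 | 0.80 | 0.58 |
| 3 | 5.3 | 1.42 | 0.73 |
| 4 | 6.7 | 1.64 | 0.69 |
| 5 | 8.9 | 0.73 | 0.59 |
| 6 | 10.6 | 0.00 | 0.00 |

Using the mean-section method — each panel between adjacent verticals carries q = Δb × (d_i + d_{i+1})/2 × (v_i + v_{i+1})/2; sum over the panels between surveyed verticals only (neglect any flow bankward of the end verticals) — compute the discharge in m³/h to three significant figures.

24000 m³/h

Panel 1-2: Δb = 0.9 m, d̄ = (0.00+0.80)/2 = 0.4, v̄ = (0.00+0.58)/2 = 0.29 → q = 0.9×0.4×0.29 = 0.1044 m³/s
Panel 2-3: Δb = 4.4 m, d̄ = (0.80+1.42)/2 = 1.11, v̄ = (0.58+0.73)/2 = 0.655 → q = 4.4×1.11×0.655 = 3.199 m³/s
Panel 3-4: Δb = 1.4 m, d̄ = (1.42+1.64)/2 = 1.53, v̄ = (0.73+0.69)/2 = 0.71 → q = 1.4×1.53×0.71 = 1.521 m³/s
Panel 4-5: Δb = 2.2 m, d̄ = (1.64+0.73)/2 = 1.185, v̄ = (0.69+0.59)/2 = 0.64 → q = 2.2×1.185×0.64 = 1.668 m³/s
Panel 5-6: Δb = 1.7 m, d̄ = (0.73+0.00)/2 = 0.365, v̄ = (0.59+0.00)/2 = 0.295 → q = 1.7×0.365×0.295 = 0.1830 m³/s
Q = Σ q = 6.676 m³/s
= 6.676 × 3600 = 24030 m³/h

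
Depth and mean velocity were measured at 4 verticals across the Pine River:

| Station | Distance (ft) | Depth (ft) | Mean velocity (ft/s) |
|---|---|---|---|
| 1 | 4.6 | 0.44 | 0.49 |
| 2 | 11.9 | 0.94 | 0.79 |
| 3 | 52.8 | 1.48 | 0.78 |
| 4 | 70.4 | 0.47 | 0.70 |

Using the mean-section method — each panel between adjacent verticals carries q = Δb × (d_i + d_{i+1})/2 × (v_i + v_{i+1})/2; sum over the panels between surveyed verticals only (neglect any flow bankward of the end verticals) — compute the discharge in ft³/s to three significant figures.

54.8 ft³/s

Panel 1-2: Δb = 7.3 ft, d̄ = (0.44+0.94)/2 = 0.69, v̄ = (0.49+0.79)/2 = 0.64 → q = 7.3×0.69×0.64 = 3.224 ft³/s
Panel 2-3: Δb = 40.9 ft, d̄ = (0.94+1.48)/2 = 1.21, v̄ = (0.79+0.78)/2 = 0.785 → q = 40.9×1.21×0.785 = 38.85 ft³/s
Panel 3-4: Δb = 17.6 ft, d̄ = (1.48+0.47)/2 = 0.975, v̄ = (0.78+0.70)/2 = 0.74 → q = 17.6×0.975×0.74 = 12.70 ft³/s
Q = Σ q = 54.77 ft³/s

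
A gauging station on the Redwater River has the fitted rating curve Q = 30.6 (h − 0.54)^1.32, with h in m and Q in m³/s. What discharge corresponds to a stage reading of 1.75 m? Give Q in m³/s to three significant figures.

39.4 m³/s

Q = 30.6 × (1.75 − 0.54)^1.32 = 30.6 × 1.21^1.32 = 39.35 m³/s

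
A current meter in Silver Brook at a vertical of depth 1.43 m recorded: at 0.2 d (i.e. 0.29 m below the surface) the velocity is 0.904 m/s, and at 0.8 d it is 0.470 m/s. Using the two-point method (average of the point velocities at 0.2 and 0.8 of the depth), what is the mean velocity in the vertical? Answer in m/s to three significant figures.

0.687 m/s

v̄ = (0.904 + 0.470) / 2 = 0.6870 m/s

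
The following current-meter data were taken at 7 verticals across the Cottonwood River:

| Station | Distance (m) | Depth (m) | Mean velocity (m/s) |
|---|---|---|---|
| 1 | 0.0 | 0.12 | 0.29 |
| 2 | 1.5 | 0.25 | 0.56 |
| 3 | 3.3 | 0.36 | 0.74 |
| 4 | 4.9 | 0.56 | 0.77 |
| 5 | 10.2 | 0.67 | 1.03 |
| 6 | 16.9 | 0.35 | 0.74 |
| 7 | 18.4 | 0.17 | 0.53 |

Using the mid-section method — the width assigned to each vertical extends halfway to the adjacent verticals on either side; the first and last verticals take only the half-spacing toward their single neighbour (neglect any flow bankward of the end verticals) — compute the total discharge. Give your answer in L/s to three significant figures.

7470 L/s

w_1 = (1.5 − 0.0)/2 = 0.75 m; q_1 = 0.29 × 0.12 × 0.75 = 0.02610 m³/s
w_2 = (3.3 − 0.0)/2 = 1.65 m; q_2 = 0.56 × 0.25 × 1.65 = 0.2310 m³/s
w_3 = (4.9 − 1.5)/2 = 1.7 m; q_3 = 0.74 × 0.36 × 1.7 = 0.4529 m³/s
w_4 = (10.2 − 3.3)/2 = 3.45 m; q_4 = 0.77 × 0.56 × 3.45 = 1.488 m³/s
w_5 = (16.9 − 4.9)/2 = 6 m; q_5 = 1.03 × 0.67 × 6 = 4.141 m³/s
w_6 = (18.4 − 10.2)/2 = 4.1 m; q_6 = 0.74 × 0.35 × 4.1 = 1.062 m³/s
w_7 = (18.4 − 16.9)/2 = 0.75 m; q_7 = 0.53 × 0.17 × 0.75 = 0.06758 m³/s
Q = Σ qᵢ = 7.468 m³/s
= 7.468 × 1000 = 7468 L/s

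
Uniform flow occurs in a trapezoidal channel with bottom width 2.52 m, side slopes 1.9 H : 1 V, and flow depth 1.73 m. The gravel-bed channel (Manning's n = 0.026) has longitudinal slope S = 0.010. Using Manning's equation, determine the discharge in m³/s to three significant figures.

A = (b + z·y)·y = (2.52 + 1.9×1.73)×1.73 = 10.05 m²
P = b + 2y√(1+z²) = 2.52 + 2×1.73×√(1+1.9²) = 9.949 m
R = A/P = 10.05/9.949 = 1.010 m
Q = (1/n)·A·R^(2/3)·S^(1/2) = (1/0.026) × 10.05 × 1.010^(2/3) × 0.010^(1/2) = 38.89 m³/s

38.9 m³/s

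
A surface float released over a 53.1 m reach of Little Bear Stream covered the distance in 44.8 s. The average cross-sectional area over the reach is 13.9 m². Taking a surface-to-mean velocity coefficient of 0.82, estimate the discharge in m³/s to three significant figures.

13.5 m³/s

v_surface = L / t̄ = 53.1 / 44.8 = 1.185 m/s
v_mean = 0.82 × 1.185 = 0.9719 m/s
Q = A × v_mean = 13.9 × 0.9719 = 13.51 m³/s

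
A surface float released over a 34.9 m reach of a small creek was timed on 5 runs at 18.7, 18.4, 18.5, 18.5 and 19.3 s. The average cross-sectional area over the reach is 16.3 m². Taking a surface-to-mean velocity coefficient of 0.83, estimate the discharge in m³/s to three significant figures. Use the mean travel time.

t̄ = (18.7 + 18.4 + 18.5 + 18.5 + 19.3) / 5 = 18.68 s
v_surface = L / t̄ = 34.9 / 18.68 = 1.868 m/s
v_mean = 0.83 × 1.868 = 1.551 m/s
Q = A × v_mean = 16.3 × 1.551 = 25.28 m³/s

25.3 m³/s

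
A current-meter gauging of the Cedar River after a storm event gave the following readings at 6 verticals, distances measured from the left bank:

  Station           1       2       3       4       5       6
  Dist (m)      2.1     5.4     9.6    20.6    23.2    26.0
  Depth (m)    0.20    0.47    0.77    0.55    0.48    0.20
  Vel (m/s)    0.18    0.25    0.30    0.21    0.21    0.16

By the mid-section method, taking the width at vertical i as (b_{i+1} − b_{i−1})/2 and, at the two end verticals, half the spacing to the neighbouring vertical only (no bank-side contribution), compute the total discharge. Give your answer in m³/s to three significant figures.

w_1 = (5.4 − 2.1)/2 = 1.65 m; q_1 = 0.18 × 0.20 × 1.65 = 0.05940 m³/s
w_2 = (9.6 − 2.1)/2 = 3.75 m; q_2 = 0.25 × 0.47 × 3.75 = 0.4406 m³/s
w_3 = (20.6 − 5.4)/2 = 7.6 m; q_3 = 0.30 × 0.77 × 7.6 = 1.756 m³/s
w_4 = (23.2 − 9.6)/2 = 6.8 m; q_4 = 0.21 × 0.55 × 6.8 = 0.7854 m³/s
w_5 = (26.0 − 20.6)/2 = 2.7 m; q_5 = 0.21 × 0.48 × 2.7 = 0.2722 m³/s
w_6 = (26.0 − 23.2)/2 = 1.4 m; q_6 = 0.16 × 0.20 × 1.4 = 0.04480 m³/s
Q = Σ qᵢ = 3.358 m³/s

3.36 m³/s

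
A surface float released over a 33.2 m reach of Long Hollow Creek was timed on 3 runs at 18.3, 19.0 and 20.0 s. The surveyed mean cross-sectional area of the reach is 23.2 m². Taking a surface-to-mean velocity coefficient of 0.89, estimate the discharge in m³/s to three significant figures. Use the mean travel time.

35.9 m³/s

t̄ = (18.3 + 19.0 + 20.0) / 3 = 19.1 s
v_surface = L / t̄ = 33.2 / 19.1 = 1.738 m/s
v_mean = 0.89 × 1.738 = 1.547 m/s
Q = A × v_mean = 23.2 × 1.547 = 35.89 m³/s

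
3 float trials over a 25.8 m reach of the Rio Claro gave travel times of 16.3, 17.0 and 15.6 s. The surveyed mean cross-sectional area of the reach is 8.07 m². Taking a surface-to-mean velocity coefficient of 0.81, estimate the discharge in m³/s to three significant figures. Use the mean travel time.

10.3 m³/s

t̄ = (16.3 + 17.0 + 15.6) / 3 = 16.3 s
v_surface = L / t̄ = 25.8 / 16.3 = 1.583 m/s
v_mean = 0.81 × 1.583 = 1.282 m/s
Q = A × v_mean = 8.07 × 1.282 = 10.35 m³/s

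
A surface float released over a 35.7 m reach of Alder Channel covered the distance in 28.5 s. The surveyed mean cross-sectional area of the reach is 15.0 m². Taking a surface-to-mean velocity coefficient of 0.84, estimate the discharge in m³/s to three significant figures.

15.8 m³/s

v_surface = L / t̄ = 35.7 / 28.5 = 1.253 m/s
v_mean = 0.84 × 1.253 = 1.052 m/s
Q = A × v_mean = 15.0 × 1.052 = 15.78 m³/s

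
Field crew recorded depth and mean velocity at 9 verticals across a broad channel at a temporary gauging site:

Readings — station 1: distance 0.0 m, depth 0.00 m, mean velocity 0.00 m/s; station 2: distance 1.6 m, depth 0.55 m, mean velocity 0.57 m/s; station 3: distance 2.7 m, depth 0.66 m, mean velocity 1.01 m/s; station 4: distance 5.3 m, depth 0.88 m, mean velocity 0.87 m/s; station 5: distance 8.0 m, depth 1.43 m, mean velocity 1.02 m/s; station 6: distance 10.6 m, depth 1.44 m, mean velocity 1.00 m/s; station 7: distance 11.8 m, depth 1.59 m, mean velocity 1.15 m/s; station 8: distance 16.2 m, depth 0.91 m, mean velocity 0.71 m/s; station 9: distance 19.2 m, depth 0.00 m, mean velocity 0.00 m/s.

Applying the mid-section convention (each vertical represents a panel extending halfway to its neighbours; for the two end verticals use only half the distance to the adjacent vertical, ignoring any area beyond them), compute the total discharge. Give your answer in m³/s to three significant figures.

17.8 m³/s

w_2 = (2.7 − 0.0)/2 = 1.35 m; q_2 = 0.57 × 0.55 × 1.35 = 0.4232 m³/s
w_3 = (5.3 − 1.6)/2 = 1.85 m; q_3 = 1.01 × 0.66 × 1.85 = 1.233 m³/s
w_4 = (8.0 − 2.7)/2 = 2.65 m; q_4 = 0.87 × 0.88 × 2.65 = 2.029 m³/s
w_5 = (10.6 − 5.3)/2 = 2.65 m; q_5 = 1.02 × 1.43 × 2.65 = 3.865 m³/s
w_6 = (11.8 − 8.0)/2 = 1.9 m; q_6 = 1.00 × 1.44 × 1.9 = 2.736 m³/s
w_7 = (16.2 − 10.6)/2 = 2.8 m; q_7 = 1.15 × 1.59 × 2.8 = 5.120 m³/s
w_8 = (19.2 − 11.8)/2 = 3.7 m; q_8 = 0.71 × 0.91 × 3.7 = 2.391 m³/s
Stations 1, 9 contribute zero (depth or velocity is 0).
Q = Σ qᵢ = 17.80 m³/s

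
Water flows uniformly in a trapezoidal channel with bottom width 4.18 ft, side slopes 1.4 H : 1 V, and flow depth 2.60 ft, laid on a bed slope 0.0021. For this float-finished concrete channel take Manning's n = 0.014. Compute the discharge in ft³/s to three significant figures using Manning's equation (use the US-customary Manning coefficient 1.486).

132 ft³/s

A = (b + z·y)·y = (4.18 + 1.4×2.60)×2.60 = 20.33 ft²
P = b + 2y√(1+z²) = 4.18 + 2×2.60×√(1+1.4²) = 13.13 ft
R = A/P = 20.33/13.13 = 1.549 ft
Q = (1.486/n)·A·R^(2/3)·S^(1/2) = (1.486/0.014) × 20.33 × 1.549^(2/3) × 0.0021^(1/2) = 132.4 ft³/s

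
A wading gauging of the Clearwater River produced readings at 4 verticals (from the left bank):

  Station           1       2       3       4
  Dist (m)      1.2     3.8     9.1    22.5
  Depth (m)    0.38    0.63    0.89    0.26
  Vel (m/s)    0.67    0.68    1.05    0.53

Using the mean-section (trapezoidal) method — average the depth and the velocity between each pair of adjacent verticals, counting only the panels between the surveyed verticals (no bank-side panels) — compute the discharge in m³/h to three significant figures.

37600 m³/h

Panel 1-2: Δb = 2.6 m, d̄ = (0.38+0.63)/2 = 0.505, v̄ = (0.67+0.68)/2 = 0.675 → q = 2.6×0.505×0.675 = 0.8863 m³/s
Panel 2-3: Δb = 5.3 m, d̄ = (0.63+0.89)/2 = 0.76, v̄ = (0.68+1.05)/2 = 0.865 → q = 5.3×0.76×0.865 = 3.484 m³/s
Panel 3-4: Δb = 13.4 m, d̄ = (0.89+0.26)/2 = 0.575, v̄ = (1.05+0.53)/2 = 0.79 → q = 13.4×0.575×0.79 = 6.087 m³/s
Q = Σ q = 10.46 m³/s
= 10.46 × 3600 = 37650 m³/h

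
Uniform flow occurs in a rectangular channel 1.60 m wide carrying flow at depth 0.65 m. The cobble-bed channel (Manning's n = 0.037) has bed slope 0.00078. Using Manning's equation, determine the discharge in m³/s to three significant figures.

A = b·y = 1.60 × 0.65 = 1.040 m²
P = b + 2y = 1.60 + 2×0.65 = 2.900 m
R = A/P = 1.040/2.900 = 0.3586 m
Q = (1/n)·A·R^(2/3)·S^(1/2) = (1/0.037) × 1.040 × 0.3586^(2/3) × 0.00078^(1/2) = 0.3962 m³/s

0.396 m³/s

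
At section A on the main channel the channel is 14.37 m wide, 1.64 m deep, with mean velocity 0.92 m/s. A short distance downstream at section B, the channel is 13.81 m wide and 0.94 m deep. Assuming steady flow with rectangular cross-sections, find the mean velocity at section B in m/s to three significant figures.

Q = A₁V₁ = (14.37×1.64) × 0.92 = 21.68 m³/s
A₂ = 13.81 × 0.94 = 12.98 m²
V₂ = Q/A₂ = 21.68/12.98 = 1.670 m/s

1.67 m/s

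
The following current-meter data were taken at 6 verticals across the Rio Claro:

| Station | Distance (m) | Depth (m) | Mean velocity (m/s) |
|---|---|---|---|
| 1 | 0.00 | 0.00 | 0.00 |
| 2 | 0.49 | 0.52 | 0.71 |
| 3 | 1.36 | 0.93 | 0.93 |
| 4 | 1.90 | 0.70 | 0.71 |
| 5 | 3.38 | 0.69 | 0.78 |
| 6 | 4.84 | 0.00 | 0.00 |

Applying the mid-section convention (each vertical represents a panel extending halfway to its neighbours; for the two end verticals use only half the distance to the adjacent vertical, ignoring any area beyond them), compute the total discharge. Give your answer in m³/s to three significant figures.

w_2 = (1.36 − 0.00)/2 = 0.68 m; q_2 = 0.71 × 0.52 × 0.68 = 0.2511 m³/s
w_3 = (1.90 − 0.49)/2 = 0.705 m; q_3 = 0.93 × 0.93 × 0.705 = 0.6098 m³/s
w_4 = (3.38 − 1.36)/2 = 1.01 m; q_4 = 0.71 × 0.70 × 1.01 = 0.5020 m³/s
w_5 = (4.84 − 1.90)/2 = 1.47 m; q_5 = 0.78 × 0.69 × 1.47 = 0.7912 m³/s
Stations 1, 6 contribute zero (depth or velocity is 0).
Q = Σ qᵢ = 2.154 m³/s

2.15 m³/s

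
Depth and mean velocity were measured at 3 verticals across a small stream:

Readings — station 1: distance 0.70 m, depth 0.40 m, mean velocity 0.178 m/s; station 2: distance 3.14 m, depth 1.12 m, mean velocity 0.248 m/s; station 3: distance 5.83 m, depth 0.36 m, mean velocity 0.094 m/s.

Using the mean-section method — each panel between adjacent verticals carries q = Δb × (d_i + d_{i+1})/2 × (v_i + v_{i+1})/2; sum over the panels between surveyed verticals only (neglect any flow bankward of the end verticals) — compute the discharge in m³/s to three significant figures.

Panel 1-2: Δb = 2.44 m, d̄ = (0.40+1.12)/2 = 0.76, v̄ = (0.178+0.248)/2 = 0.213 → q = 2.44×0.76×0.213 = 0.3950 m³/s
Panel 2-3: Δb = 2.69 m, d̄ = (1.12+0.36)/2 = 0.74, v̄ = (0.248+0.094)/2 = 0.171 → q = 2.69×0.74×0.171 = 0.3404 m³/s
Q = Σ q = 0.7354 m³/s

0.735 m³/s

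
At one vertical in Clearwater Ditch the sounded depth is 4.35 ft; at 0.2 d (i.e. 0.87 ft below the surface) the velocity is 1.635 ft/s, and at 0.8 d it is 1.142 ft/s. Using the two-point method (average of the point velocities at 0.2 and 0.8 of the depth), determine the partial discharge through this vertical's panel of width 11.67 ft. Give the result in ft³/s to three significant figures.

70.5 ft³/s

v̄ = (1.635 + 1.142) / 2 = 1.389 ft/s
q = v̄ × d × w = 1.389 × 4.35 × 11.67 = 70.49 ft³/s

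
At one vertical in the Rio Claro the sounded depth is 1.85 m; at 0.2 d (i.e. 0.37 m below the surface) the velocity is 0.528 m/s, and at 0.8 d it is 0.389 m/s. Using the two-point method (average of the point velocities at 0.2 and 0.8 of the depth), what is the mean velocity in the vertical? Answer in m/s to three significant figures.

0.459 m/s

v̄ = (0.528 + 0.389) / 2 = 0.4585 m/s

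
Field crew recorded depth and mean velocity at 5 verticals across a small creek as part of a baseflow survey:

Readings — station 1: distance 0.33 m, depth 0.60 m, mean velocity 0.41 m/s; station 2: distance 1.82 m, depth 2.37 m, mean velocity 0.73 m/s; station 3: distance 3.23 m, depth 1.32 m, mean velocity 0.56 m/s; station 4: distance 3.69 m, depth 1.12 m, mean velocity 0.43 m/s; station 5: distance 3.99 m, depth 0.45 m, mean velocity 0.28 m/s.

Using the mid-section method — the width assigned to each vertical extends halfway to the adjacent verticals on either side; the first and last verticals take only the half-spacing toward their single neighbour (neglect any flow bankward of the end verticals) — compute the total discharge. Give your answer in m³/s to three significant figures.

3.58 m³/s

w_1 = (1.82 − 0.33)/2 = 0.745 m; q_1 = 0.41 × 0.60 × 0.745 = 0.1833 m³/s
w_2 = (3.23 − 0.33)/2 = 1.45 m; q_2 = 0.73 × 2.37 × 1.45 = 2.509 m³/s
w_3 = (3.69 − 1.82)/2 = 0.935 m; q_3 = 0.56 × 1.32 × 0.935 = 0.6912 m³/s
w_4 = (3.99 − 3.23)/2 = 0.38 m; q_4 = 0.43 × 1.12 × 0.38 = 0.1830 m³/s
w_5 = (3.99 − 3.69)/2 = 0.15 m; q_5 = 0.28 × 0.45 × 0.15 = 0.01890 m³/s
Q = Σ qᵢ = 3.585 m³/s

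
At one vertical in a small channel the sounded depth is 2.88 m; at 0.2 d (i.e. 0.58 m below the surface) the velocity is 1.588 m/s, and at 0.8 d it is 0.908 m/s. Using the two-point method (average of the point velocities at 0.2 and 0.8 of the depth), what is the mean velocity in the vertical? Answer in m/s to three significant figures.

1.25 m/s

v̄ = (1.588 + 0.908) / 2 = 1.248 m/s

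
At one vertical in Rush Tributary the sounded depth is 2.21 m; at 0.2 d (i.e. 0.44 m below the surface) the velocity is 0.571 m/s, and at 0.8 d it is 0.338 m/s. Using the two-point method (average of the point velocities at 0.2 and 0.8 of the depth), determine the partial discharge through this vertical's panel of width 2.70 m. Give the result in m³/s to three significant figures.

v̄ = (0.571 + 0.338) / 2 = 0.4545 m/s
q = v̄ × d × w = 0.4545 × 2.21 × 2.70 = 2.712 m³/s

2.71 m³/s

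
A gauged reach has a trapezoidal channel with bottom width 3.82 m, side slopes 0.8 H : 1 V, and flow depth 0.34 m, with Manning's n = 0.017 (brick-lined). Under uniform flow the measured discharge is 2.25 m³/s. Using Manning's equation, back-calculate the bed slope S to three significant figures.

A = (b + z·y)·y = (3.82 + 0.8×0.34)×0.34 = 1.391 m²
P = b + 2y√(1+z²) = 3.82 + 2×0.34×√(1+0.8²) = 4.691 m
R = A/P = 1.391/4.691 = 0.2966 m
S = (Q·n / (1·A·R^(2/3)))² = (2.25×0.017 / (1×1.391×0.4447))² = 0.003821

0.00382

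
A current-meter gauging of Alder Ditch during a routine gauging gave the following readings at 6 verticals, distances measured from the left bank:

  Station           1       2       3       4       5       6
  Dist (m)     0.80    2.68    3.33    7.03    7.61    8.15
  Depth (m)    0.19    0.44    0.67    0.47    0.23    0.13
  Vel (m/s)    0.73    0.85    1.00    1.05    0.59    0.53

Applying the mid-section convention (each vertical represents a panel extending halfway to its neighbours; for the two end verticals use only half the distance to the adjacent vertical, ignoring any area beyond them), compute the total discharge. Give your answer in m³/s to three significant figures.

w_1 = (2.68 − 0.80)/2 = 0.94 m; q_1 = 0.73 × 0.19 × 0.94 = 0.1304 m³/s
w_2 = (3.33 − 0.80)/2 = 1.265 m; q_2 = 0.85 × 0.44 × 1.265 = 0.4731 m³/s
w_3 = (7.03 − 2.68)/2 = 2.175 m; q_3 = 1.00 × 0.67 × 2.175 = 1.457 m³/s
w_4 = (7.61 − 3.33)/2 = 2.14 m; q_4 = 1.05 × 0.47 × 2.14 = 1.056 m³/s
w_5 = (8.15 − 7.03)/2 = 0.56 m; q_5 = 0.59 × 0.23 × 0.56 = 0.07599 m³/s
w_6 = (8.15 − 7.61)/2 = 0.27 m; q_6 = 0.53 × 0.13 × 0.27 = 0.01860 m³/s
Q = Σ qᵢ = 3.211 m³/s

3.21 m³/s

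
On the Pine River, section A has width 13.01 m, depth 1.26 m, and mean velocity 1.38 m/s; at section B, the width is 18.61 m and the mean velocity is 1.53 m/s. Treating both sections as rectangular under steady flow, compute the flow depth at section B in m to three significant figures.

Q = A₁V₁ = (13.01×1.26) × 1.38 = 22.62 m³/s
d₂ = Q/(b₂ V₂) = 22.62/(18.61×1.53) = 0.7945 m

0.794 m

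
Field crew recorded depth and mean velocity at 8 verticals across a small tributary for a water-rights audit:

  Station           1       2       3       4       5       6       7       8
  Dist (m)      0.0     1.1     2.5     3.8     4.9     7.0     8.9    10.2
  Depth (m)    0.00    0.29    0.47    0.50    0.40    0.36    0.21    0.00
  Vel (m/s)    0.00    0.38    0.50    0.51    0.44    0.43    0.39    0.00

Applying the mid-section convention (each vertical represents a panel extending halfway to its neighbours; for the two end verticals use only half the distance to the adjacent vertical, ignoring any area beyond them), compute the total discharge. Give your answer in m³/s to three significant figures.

1.48 m³/s

w_2 = (2.5 − 0.0)/2 = 1.25 m; q_2 = 0.38 × 0.29 × 1.25 = 0.1378 m³/s
w_3 = (3.8 − 1.1)/2 = 1.35 m; q_3 = 0.50 × 0.47 × 1.35 = 0.3173 m³/s
w_4 = (4.9 − 2.5)/2 = 1.2 m; q_4 = 0.51 × 0.50 × 1.2 = 0.3060 m³/s
w_5 = (7.0 − 3.8)/2 = 1.6 m; q_5 = 0.44 × 0.40 × 1.6 = 0.2816 m³/s
w_6 = (8.9 − 4.9)/2 = 2 m; q_6 = 0.43 × 0.36 × 2 = 0.3096 m³/s
w_7 = (10.2 − 7.0)/2 = 1.6 m; q_7 = 0.39 × 0.21 × 1.6 = 0.1310 m³/s
Stations 1, 8 contribute zero (depth or velocity is 0).
Q = Σ qᵢ = 1.483 m³/s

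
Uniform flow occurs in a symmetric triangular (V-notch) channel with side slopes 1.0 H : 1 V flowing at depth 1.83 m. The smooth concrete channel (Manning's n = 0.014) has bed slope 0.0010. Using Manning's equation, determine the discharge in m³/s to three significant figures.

A = z·y² = 1.0×1.83² = 3.349 m²
P = 2y√(1+z²) = 2×1.83×√(1+1.0²) = 5.176 m
R = A/P = 3.349/5.176 = 0.6470 m
Q = (1/n)·A·R^(2/3)·S^(1/2) = (1/0.014) × 3.349 × 0.6470^(2/3) × 0.0010^(1/2) = 5.659 m³/s

5.66 m³/s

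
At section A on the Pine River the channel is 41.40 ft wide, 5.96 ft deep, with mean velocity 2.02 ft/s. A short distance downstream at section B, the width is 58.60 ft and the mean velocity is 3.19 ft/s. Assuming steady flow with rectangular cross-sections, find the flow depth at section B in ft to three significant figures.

Q = A₁V₁ = (41.40×5.96) × 2.02 = 498.4 ft³/s
d₂ = Q/(b₂ V₂) = 498.4/(58.60×3.19) = 2.666 ft

2.67 ft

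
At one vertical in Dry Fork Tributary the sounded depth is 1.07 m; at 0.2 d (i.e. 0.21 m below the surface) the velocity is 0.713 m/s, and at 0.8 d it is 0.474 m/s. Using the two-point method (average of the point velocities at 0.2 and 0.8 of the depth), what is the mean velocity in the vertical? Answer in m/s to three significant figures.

0.594 m/s

v̄ = (0.713 + 0.474) / 2 = 0.5935 m/s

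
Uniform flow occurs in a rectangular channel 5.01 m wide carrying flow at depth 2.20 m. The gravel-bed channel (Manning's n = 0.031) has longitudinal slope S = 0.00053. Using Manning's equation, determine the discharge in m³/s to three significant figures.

A = b·y = 5.01 × 2.20 = 11.02 m²
P = b + 2y = 5.01 + 2×2.20 = 9.410 m
R = A/P = 11.02/9.410 = 1.171 m
Q = (1/n)·A·R^(2/3)·S^(1/2) = (1/0.031) × 11.02 × 1.171^(2/3) × 0.00053^(1/2) = 9.095 m³/s

9.10 m³/s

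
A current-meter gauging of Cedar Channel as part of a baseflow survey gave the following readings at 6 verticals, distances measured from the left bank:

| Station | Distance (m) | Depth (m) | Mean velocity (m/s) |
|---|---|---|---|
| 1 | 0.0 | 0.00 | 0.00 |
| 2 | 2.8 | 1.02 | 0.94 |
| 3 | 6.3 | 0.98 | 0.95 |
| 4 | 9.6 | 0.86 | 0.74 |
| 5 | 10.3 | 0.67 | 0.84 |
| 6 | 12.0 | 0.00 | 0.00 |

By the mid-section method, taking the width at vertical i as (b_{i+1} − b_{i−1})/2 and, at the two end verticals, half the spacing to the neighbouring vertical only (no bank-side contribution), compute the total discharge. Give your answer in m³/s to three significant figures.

w_2 = (6.3 − 0.0)/2 = 3.15 m; q_2 = 0.94 × 1.02 × 3.15 = 3.020 m³/s
w_3 = (9.6 − 2.8)/2 = 3.4 m; q_3 = 0.95 × 0.98 × 3.4 = 3.165 m³/s
w_4 = (10.3 − 6.3)/2 = 2 m; q_4 = 0.74 × 0.86 × 2 = 1.273 m³/s
w_5 = (12.0 − 9.6)/2 = 1.2 m; q_5 = 0.84 × 0.67 × 1.2 = 0.6754 m³/s
Stations 1, 6 contribute zero (depth or velocity is 0).
Q = Σ qᵢ = 8.134 m³/s

8.13 m³/s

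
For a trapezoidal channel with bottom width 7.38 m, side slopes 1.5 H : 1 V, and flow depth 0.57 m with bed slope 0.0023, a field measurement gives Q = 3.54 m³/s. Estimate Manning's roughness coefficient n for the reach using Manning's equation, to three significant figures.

A = (b + z·y)·y = (7.38 + 1.5×0.57)×0.57 = 4.694 m²
P = b + 2y√(1+z²) = 7.38 + 2×0.57×√(1+1.5²) = 9.435 m
R = A/P = 4.694/9.435 = 0.4975 m
n = (1/Q)·A·R^(2/3)·S^(1/2) = (1/3.54) × 4.694 × 0.6279 × 0.04796 = 0.03993

0.0399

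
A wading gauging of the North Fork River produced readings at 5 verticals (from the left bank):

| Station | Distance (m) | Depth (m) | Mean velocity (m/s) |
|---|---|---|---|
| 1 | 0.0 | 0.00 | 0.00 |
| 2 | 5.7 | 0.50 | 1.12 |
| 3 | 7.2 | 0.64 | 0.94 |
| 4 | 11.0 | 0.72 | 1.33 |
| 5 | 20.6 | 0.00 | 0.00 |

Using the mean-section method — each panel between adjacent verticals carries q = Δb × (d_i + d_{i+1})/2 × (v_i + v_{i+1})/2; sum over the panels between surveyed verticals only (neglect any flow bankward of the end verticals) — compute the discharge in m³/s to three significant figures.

Panel 1-2: Δb = 5.7 m, d̄ = (0.00+0.50)/2 = 0.25, v̄ = (0.00+1.12)/2 = 0.56 → q = 5.7×0.25×0.56 = 0.7980 m³/s
Panel 2-3: Δb = 1.5 m, d̄ = (0.50+0.64)/2 = 0.57, v̄ = (1.12+0.94)/2 = 1.03 → q = 1.5×0.57×1.03 = 0.8807 m³/s
Panel 3-4: Δb = 3.8 m, d̄ = (0.64+0.72)/2 = 0.68, v̄ = (0.94+1.33)/2 = 1.135 → q = 3.8×0.68×1.135 = 2.933 m³/s
Panel 4-5: Δb = 9.6 m, d̄ = (0.72+0.00)/2 = 0.36, v̄ = (1.33+0.00)/2 = 0.665 → q = 9.6×0.36×0.665 = 2.298 m³/s
Q = Σ q = 6.910 m³/s

6.91 m³/s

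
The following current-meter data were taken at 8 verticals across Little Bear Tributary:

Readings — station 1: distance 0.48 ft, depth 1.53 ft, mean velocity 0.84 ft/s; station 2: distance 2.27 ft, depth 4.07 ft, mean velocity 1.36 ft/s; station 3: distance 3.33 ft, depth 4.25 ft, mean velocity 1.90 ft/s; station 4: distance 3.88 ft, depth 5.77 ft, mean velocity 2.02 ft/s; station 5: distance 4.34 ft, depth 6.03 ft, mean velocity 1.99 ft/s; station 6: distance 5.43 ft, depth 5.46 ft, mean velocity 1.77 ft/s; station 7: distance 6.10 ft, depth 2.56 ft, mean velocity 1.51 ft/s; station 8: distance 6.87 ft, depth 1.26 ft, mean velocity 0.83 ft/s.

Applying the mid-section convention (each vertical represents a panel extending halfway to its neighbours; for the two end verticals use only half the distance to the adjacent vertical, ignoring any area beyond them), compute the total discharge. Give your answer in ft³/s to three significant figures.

42.4 ft³/s

w_1 = (2.27 − 0.48)/2 = 0.895 ft; q_1 = 0.84 × 1.53 × 0.895 = 1.150 ft³/s
w_2 = (3.33 − 0.48)/2 = 1.425 ft; q_2 = 1.36 × 4.07 × 1.425 = 7.888 ft³/s
w_3 = (3.88 − 2.27)/2 = 0.805 ft; q_3 = 1.90 × 4.25 × 0.805 = 6.500 ft³/s
w_4 = (4.34 − 3.33)/2 = 0.505 ft; q_4 = 2.02 × 5.77 × 0.505 = 5.886 ft³/s
w_5 = (5.43 − 3.88)/2 = 0.775 ft; q_5 = 1.99 × 6.03 × 0.775 = 9.300 ft³/s
w_6 = (6.10 − 4.34)/2 = 0.88 ft; q_6 = 1.77 × 5.46 × 0.88 = 8.504 ft³/s
w_7 = (6.87 − 5.43)/2 = 0.72 ft; q_7 = 1.51 × 2.56 × 0.72 = 2.783 ft³/s
w_8 = (6.87 − 6.10)/2 = 0.385 ft; q_8 = 0.83 × 1.26 × 0.385 = 0.4026 ft³/s
Q = Σ qᵢ = 42.41 ft³/s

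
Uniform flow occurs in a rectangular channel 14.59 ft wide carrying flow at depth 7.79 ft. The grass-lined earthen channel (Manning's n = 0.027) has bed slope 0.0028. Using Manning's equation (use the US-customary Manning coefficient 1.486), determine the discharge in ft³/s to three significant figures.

A = b·y = 14.59 × 7.79 = 113.7 ft²
P = b + 2y = 14.59 + 2×7.79 = 30.17 ft
R = A/P = 113.7/30.17 = 3.767 ft
Q = (1.486/n)·A·R^(2/3)·S^(1/2) = (1.486/0.027) × 113.7 × 3.767^(2/3) × 0.0028^(1/2) = 801.4 ft³/s

801 ft³/s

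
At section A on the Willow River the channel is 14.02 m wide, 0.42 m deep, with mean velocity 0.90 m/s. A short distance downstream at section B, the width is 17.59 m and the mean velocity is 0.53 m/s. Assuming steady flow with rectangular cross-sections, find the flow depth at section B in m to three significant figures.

Q = A₁V₁ = (14.02×0.42) × 0.90 = 5.300 m³/s
d₂ = Q/(b₂ V₂) = 5.300/(17.59×0.53) = 0.5685 m

0.568 m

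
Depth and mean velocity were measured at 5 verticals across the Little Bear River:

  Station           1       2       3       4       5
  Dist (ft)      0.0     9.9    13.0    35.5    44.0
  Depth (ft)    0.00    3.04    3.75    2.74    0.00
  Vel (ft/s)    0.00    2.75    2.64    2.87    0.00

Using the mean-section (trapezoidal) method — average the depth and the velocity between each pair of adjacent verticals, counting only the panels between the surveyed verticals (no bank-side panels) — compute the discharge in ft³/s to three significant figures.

Panel 1-2: Δb = 9.9 ft, d̄ = (0.00+3.04)/2 = 1.52, v̄ = (0.00+2.75)/2 = 1.375 → q = 9.9×1.52×1.375 = 20.69 ft³/s
Panel 2-3: Δb = 3.1 ft, d̄ = (3.04+3.75)/2 = 3.395, v̄ = (2.75+2.64)/2 = 2.695 → q = 3.1×3.395×2.695 = 28.36 ft³/s
Panel 3-4: Δb = 22.5 ft, d̄ = (3.75+2.74)/2 = 3.245, v̄ = (2.64+2.87)/2 = 2.755 → q = 22.5×3.245×2.755 = 201.1 ft³/s
Panel 4-5: Δb = 8.5 ft, d̄ = (2.74+0.00)/2 = 1.37, v̄ = (2.87+0.00)/2 = 1.435 → q = 8.5×1.37×1.435 = 16.71 ft³/s
Q = Σ q = 266.9 ft³/s

267 ft³/s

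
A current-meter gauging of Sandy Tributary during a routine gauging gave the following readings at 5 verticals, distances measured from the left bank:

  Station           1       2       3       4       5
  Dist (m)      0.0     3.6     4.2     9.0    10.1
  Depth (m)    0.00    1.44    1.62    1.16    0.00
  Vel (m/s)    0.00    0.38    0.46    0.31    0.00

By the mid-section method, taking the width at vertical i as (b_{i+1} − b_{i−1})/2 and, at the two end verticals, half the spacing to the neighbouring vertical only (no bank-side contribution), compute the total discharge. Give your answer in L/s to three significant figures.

4220 L/s

w_2 = (4.2 − 0.0)/2 = 2.1 m; q_2 = 0.38 × 1.44 × 2.1 = 1.149 m³/s
w_3 = (9.0 − 3.6)/2 = 2.7 m; q_3 = 0.46 × 1.62 × 2.7 = 2.012 m³/s
w_4 = (10.1 − 4.2)/2 = 2.95 m; q_4 = 0.31 × 1.16 × 2.95 = 1.061 m³/s
Stations 1, 5 contribute zero (depth or velocity is 0).
Q = Σ qᵢ = 4.222 m³/s
= 4.222 × 1000 = 4222 L/s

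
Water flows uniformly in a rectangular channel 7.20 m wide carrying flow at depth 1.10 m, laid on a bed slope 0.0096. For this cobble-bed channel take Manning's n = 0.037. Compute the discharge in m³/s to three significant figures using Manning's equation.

18.7 m³/s

A = b·y = 7.20 × 1.10 = 7.920 m²
P = b + 2y = 7.20 + 2×1.10 = 9.400 m
R = A/P = 7.920/9.400 = 0.8426 m
Q = (1/n)·A·R^(2/3)·S^(1/2) = (1/0.037) × 7.920 × 0.8426^(2/3) × 0.0096^(1/2) = 18.71 m³/s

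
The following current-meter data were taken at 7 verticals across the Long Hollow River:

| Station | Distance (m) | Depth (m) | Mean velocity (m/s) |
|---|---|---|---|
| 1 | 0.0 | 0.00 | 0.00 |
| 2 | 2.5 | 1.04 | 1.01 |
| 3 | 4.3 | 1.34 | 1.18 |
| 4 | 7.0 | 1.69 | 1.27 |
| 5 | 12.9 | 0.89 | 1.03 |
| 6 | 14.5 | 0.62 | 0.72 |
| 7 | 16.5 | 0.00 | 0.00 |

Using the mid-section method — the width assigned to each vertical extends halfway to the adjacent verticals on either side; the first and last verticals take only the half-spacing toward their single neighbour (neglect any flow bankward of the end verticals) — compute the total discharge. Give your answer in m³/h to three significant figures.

69400 m³/h

w_2 = (4.3 − 0.0)/2 = 2.15 m; q_2 = 1.01 × 1.04 × 2.15 = 2.258 m³/s
w_3 = (7.0 − 2.5)/2 = 2.25 m; q_3 = 1.18 × 1.34 × 2.25 = 3.558 m³/s
w_4 = (12.9 − 4.3)/2 = 4.3 m; q_4 = 1.27 × 1.69 × 4.3 = 9.229 m³/s
w_5 = (14.5 − 7.0)/2 = 3.75 m; q_5 = 1.03 × 0.89 × 3.75 = 3.438 m³/s
w_6 = (16.5 − 12.9)/2 = 1.8 m; q_6 = 0.72 × 0.62 × 1.8 = 0.8035 m³/s
Stations 1, 7 contribute zero (depth or velocity is 0).
Q = Σ qᵢ = 19.29 m³/s
= 19.29 × 3600 = 69430 m³/h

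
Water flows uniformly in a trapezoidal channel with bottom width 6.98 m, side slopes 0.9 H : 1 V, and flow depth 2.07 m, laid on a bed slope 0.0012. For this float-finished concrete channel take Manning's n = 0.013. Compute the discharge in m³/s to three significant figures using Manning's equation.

62.7 m³/s

A = (b + z·y)·y = (6.98 + 0.9×2.07)×2.07 = 18.31 m²
P = b + 2y√(1+z²) = 6.98 + 2×2.07×√(1+0.9²) = 12.55 m
R = A/P = 18.31/12.55 = 1.459 m
Q = (1/n)·A·R^(2/3)·S^(1/2) = (1/0.013) × 18.31 × 1.459^(2/3) × 0.0012^(1/2) = 62.73 m³/s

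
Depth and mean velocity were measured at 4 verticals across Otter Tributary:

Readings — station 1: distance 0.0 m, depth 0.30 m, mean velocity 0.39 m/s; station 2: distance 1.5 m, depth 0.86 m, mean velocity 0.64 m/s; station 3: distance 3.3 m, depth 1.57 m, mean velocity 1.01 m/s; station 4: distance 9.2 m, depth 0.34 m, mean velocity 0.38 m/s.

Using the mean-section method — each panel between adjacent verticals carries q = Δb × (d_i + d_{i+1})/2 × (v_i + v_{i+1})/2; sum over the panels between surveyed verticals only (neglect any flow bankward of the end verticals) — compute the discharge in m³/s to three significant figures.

Panel 1-2: Δb = 1.5 m, d̄ = (0.30+0.86)/2 = 0.58, v̄ = (0.39+0.64)/2 = 0.515 → q = 1.5×0.58×0.515 = 0.4481 m³/s
Panel 2-3: Δb = 1.8 m, d̄ = (0.86+1.57)/2 = 1.215, v̄ = (0.64+1.01)/2 = 0.825 → q = 1.8×1.215×0.825 = 1.804 m³/s
Panel 3-4: Δb = 5.9 m, d̄ = (1.57+0.34)/2 = 0.955, v̄ = (1.01+0.38)/2 = 0.695 → q = 5.9×0.955×0.695 = 3.916 m³/s
Q = Σ q = 6.168 m³/s

6.17 m³/s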